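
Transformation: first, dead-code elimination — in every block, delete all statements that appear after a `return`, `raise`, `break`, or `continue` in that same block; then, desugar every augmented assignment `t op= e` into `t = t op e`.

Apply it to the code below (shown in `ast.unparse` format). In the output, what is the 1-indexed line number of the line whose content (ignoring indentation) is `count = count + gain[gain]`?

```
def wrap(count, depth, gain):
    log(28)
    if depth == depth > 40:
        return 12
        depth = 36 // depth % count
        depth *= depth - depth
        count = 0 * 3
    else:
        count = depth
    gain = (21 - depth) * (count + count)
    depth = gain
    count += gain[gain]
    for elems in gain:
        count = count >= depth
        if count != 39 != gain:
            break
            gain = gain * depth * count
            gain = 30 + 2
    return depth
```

Transformed code:
def wrap(count, depth, gain):
    log(28)
    if depth == depth > 40:
        return 12
    else:
        count = depth
    gain = (21 - depth) * (count + count)
    depth = gain
    count = count + gain[gain]
    for elems in gain:
        count = count >= depth
        if count != 39 != gain:
            break
    return depth

9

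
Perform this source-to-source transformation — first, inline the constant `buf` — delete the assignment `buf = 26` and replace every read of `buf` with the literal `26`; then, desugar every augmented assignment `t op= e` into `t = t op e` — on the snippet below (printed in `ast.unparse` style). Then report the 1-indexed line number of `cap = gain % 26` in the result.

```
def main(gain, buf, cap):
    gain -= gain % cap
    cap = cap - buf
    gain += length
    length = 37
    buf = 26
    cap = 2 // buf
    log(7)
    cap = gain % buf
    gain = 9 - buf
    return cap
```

8

Transformed code:
def main(gain, buf, cap):
    gain = gain - gain % cap
    cap = cap - 26
    gain = gain + length
    length = 37
    cap = 2 // 26
    log(7)
    cap = gain % 26
    gain = 9 - 26
    return cap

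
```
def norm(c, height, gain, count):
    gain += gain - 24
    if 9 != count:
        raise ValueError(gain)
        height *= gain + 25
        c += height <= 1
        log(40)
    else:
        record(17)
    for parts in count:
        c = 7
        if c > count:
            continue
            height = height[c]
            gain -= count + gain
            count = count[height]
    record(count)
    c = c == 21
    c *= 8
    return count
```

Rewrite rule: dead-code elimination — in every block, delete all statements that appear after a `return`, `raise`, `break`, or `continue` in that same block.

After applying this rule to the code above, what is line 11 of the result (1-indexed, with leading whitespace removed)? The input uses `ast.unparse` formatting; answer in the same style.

record(count)

Transformed code:
def norm(c, height, gain, count):
    gain += gain - 24
    if 9 != count:
        raise ValueError(gain)
    else:
        record(17)
    for parts in count:
        c = 7
        if c > count:
            continue
    record(count)
    c = c == 21
    c *= 8
    return count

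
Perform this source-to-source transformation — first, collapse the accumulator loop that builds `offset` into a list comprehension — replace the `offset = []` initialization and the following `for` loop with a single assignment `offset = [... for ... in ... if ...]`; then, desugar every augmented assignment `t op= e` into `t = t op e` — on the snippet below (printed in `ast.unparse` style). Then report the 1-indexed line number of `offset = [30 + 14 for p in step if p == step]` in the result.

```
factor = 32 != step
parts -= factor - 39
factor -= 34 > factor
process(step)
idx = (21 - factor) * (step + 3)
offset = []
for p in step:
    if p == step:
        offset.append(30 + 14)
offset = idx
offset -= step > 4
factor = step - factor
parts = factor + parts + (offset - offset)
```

6

Transformed code:
factor = 32 != step
parts = parts - (factor - 39)
factor = factor - (34 > factor)
process(step)
idx = (21 - factor) * (step + 3)
offset = [30 + 14 for p in step if p == step]
offset = idx
offset = offset - (step > 4)
factor = step - factor
parts = factor + parts + (offset - offset)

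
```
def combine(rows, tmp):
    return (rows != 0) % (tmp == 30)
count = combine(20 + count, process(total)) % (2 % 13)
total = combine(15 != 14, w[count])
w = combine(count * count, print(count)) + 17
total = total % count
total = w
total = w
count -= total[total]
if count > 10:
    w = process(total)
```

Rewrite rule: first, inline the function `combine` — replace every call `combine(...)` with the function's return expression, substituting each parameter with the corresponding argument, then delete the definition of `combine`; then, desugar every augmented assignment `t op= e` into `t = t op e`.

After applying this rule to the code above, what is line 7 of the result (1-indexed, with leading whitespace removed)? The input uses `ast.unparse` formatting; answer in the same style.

Transformed code:
count = (20 + count != 0) % (process(total) == 30) % (2 % 13)
total = ((15 != 14) != 0) % (w[count] == 30)
w = (count * count != 0) % (print(count) == 30) + 17
total = total % count
total = w
total = w
count = count - total[total]
if count > 10:
    w = process(total)

count = count - total[total]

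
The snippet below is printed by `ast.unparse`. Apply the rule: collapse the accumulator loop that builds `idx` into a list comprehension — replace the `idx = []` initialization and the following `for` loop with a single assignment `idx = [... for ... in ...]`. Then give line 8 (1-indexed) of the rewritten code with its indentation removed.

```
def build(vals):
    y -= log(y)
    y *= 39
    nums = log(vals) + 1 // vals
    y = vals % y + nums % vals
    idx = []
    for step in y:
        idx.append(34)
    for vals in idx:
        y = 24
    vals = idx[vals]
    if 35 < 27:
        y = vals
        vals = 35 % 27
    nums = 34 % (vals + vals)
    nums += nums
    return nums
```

y = 24

Transformed code:
def build(vals):
    y -= log(y)
    y *= 39
    nums = log(vals) + 1 // vals
    y = vals % y + nums % vals
    idx = [34 for step in y]
    for vals in idx:
        y = 24
    vals = idx[vals]
    if 35 < 27:
        y = vals
        vals = 35 % 27
    nums = 34 % (vals + vals)
    nums += nums
    return nums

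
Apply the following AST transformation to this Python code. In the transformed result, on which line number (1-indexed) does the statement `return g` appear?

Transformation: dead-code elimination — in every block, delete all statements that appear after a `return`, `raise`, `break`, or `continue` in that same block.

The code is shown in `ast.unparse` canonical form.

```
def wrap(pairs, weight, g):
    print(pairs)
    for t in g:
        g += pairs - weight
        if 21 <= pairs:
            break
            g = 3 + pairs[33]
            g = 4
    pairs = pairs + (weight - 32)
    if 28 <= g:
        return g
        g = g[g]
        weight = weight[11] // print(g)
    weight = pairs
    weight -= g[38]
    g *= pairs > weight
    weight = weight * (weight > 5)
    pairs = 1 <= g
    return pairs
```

Transformed code:
def wrap(pairs, weight, g):
    print(pairs)
    for t in g:
        g += pairs - weight
        if 21 <= pairs:
            break
    pairs = pairs + (weight - 32)
    if 28 <= g:
        return g
    weight = pairs
    weight -= g[38]
    g *= pairs > weight
    weight = weight * (weight > 5)
    pairs = 1 <= g
    return pairs

9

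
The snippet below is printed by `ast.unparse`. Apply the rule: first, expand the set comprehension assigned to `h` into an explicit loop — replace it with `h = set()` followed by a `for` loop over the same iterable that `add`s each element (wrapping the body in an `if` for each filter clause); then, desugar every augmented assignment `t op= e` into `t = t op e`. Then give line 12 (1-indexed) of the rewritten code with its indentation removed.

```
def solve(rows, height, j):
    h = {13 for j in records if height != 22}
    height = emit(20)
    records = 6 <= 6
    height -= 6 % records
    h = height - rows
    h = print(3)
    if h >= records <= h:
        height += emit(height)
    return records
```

Transformed code:
def solve(rows, height, j):
    h = set()
    for j in records:
        if height != 22:
            h.add(13)
    height = emit(20)
    records = 6 <= 6
    height = height - 6 % records
    h = height - rows
    h = print(3)
    if h >= records <= h:
        height = height + emit(height)
    return records

height = height + emit(height)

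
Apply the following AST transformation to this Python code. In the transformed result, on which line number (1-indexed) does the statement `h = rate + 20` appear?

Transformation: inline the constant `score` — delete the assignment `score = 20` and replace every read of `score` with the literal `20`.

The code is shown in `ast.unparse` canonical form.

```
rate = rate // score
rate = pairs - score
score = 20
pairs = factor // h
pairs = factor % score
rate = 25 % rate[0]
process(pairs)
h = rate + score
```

7

Transformed code:
rate = rate // 20
rate = pairs - 20
pairs = factor // h
pairs = factor % 20
rate = 25 % rate[0]
process(pairs)
h = rate + 20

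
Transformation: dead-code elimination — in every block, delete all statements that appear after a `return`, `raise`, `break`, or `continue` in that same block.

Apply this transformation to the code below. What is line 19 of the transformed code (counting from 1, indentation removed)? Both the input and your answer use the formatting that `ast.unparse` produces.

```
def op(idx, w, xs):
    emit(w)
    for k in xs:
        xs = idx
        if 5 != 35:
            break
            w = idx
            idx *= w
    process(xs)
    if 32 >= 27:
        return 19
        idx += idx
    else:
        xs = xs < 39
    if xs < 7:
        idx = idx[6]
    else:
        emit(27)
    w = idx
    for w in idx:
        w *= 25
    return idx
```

return idx

Transformed code:
def op(idx, w, xs):
    emit(w)
    for k in xs:
        xs = idx
        if 5 != 35:
            break
    process(xs)
    if 32 >= 27:
        return 19
    else:
        xs = xs < 39
    if xs < 7:
        idx = idx[6]
    else:
        emit(27)
    w = idx
    for w in idx:
        w *= 25
    return idx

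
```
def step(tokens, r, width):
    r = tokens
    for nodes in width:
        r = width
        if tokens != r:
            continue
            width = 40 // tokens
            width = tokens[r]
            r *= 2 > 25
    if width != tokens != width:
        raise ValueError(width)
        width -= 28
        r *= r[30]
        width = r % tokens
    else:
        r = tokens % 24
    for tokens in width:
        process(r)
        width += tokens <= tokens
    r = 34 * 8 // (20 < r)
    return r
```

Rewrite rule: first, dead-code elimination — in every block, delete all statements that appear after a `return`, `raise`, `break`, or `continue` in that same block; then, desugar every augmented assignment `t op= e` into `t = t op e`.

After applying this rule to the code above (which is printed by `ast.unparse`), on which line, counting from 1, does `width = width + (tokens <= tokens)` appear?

13

Transformed code:
def step(tokens, r, width):
    r = tokens
    for nodes in width:
        r = width
        if tokens != r:
            continue
    if width != tokens != width:
        raise ValueError(width)
    else:
        r = tokens % 24
    for tokens in width:
        process(r)
        width = width + (tokens <= tokens)
    r = 34 * 8 // (20 < r)
    return r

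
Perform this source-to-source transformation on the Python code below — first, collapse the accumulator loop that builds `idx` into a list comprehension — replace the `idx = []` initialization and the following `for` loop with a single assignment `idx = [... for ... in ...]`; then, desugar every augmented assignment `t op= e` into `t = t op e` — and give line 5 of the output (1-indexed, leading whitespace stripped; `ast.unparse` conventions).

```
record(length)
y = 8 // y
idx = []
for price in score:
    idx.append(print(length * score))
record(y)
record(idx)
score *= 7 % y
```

record(idx)

Transformed code:
record(length)
y = 8 // y
idx = [print(length * score) for price in score]
record(y)
record(idx)
score = score * (7 % y)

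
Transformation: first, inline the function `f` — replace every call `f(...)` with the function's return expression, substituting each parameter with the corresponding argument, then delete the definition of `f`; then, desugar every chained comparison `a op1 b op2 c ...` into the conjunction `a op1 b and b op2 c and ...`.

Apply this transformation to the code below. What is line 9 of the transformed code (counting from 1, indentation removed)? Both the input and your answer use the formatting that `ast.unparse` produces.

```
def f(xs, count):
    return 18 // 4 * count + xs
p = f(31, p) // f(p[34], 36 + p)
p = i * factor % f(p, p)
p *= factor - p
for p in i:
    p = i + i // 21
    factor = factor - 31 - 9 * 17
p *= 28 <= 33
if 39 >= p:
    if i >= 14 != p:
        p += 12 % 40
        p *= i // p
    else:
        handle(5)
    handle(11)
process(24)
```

Transformed code:
p = (18 // 4 * p + 31) // (18 // 4 * (36 + p) + p[34])
p = i * factor % (18 // 4 * p + p)
p *= factor - p
for p in i:
    p = i + i // 21
    factor = factor - 31 - 9 * 17
p *= 28 <= 33
if 39 >= p:
    if i >= 14 and 14 != p:
        p += 12 % 40
        p *= i // p
    else:
        handle(5)
    handle(11)
process(24)

if i >= 14 and 14 != p:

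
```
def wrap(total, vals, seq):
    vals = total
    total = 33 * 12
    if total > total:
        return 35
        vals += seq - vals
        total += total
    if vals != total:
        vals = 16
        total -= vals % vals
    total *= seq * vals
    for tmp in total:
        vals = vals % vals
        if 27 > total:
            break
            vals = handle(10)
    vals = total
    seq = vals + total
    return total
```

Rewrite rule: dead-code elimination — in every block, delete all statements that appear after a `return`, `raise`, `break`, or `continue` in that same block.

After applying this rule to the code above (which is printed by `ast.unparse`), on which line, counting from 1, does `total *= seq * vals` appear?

Transformed code:
def wrap(total, vals, seq):
    vals = total
    total = 33 * 12
    if total > total:
        return 35
    if vals != total:
        vals = 16
        total -= vals % vals
    total *= seq * vals
    for tmp in total:
        vals = vals % vals
        if 27 > total:
            break
    vals = total
    seq = vals + total
    return total

9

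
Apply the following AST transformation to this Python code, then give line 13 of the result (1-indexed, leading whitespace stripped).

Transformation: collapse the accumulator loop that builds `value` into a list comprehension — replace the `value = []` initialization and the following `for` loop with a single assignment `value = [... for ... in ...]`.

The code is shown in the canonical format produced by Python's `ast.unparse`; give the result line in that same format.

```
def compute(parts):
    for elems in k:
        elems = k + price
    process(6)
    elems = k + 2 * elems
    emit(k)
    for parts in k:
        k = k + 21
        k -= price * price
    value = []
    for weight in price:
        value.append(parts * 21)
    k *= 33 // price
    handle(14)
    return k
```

return k

Transformed code:
def compute(parts):
    for elems in k:
        elems = k + price
    process(6)
    elems = k + 2 * elems
    emit(k)
    for parts in k:
        k = k + 21
        k -= price * price
    value = [parts * 21 for weight in price]
    k *= 33 // price
    handle(14)
    return k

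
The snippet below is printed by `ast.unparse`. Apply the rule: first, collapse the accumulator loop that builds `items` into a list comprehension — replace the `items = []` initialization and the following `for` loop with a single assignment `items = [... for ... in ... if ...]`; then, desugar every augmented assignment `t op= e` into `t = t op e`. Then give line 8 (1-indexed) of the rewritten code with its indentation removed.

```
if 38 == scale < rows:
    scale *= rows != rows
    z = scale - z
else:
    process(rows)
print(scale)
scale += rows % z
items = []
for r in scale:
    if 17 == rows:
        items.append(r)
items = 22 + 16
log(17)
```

items = [r for r in scale if 17 == rows]

Transformed code:
if 38 == scale < rows:
    scale = scale * (rows != rows)
    z = scale - z
else:
    process(rows)
print(scale)
scale = scale + rows % z
items = [r for r in scale if 17 == rows]
items = 22 + 16
log(17)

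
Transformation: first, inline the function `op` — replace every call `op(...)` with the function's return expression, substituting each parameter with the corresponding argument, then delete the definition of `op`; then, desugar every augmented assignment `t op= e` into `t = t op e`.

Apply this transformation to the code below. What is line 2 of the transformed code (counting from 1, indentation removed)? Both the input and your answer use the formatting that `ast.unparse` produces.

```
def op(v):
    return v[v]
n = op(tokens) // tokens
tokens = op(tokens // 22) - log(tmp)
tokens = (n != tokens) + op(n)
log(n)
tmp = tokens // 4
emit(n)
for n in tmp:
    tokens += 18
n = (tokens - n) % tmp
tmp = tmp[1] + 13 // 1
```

Transformed code:
n = tokens[tokens] // tokens
tokens = (tokens // 22)[tokens // 22] - log(tmp)
tokens = (n != tokens) + n[n]
log(n)
tmp = tokens // 4
emit(n)
for n in tmp:
    tokens = tokens + 18
n = (tokens - n) % tmp
tmp = tmp[1] + 13 // 1

tokens = (tokens // 22)[tokens // 22] - log(tmp)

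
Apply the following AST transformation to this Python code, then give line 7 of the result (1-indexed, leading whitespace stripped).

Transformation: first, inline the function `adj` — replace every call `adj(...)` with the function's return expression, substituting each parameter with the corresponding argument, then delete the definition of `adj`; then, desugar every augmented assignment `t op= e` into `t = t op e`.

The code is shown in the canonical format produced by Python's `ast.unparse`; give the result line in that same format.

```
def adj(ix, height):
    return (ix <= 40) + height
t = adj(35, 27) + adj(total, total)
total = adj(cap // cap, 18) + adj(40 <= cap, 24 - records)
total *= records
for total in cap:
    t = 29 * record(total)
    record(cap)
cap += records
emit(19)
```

cap = cap + records

Transformed code:
t = (35 <= 40) + 27 + ((total <= 40) + total)
total = (cap // cap <= 40) + 18 + (((40 <= cap) <= 40) + (24 - records))
total = total * records
for total in cap:
    t = 29 * record(total)
    record(cap)
cap = cap + records
emit(19)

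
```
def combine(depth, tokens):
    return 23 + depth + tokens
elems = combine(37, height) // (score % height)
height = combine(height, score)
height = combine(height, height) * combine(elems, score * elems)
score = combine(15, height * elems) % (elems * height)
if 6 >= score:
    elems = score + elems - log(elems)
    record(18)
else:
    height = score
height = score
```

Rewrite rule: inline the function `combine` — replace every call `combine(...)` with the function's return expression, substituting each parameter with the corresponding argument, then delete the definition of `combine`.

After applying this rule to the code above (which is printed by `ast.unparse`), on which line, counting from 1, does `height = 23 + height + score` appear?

Transformed code:
elems = (23 + 37 + height) // (score % height)
height = 23 + height + score
height = (23 + height + height) * (23 + elems + score * elems)
score = (23 + 15 + height * elems) % (elems * height)
if 6 >= score:
    elems = score + elems - log(elems)
    record(18)
else:
    height = score
height = score

2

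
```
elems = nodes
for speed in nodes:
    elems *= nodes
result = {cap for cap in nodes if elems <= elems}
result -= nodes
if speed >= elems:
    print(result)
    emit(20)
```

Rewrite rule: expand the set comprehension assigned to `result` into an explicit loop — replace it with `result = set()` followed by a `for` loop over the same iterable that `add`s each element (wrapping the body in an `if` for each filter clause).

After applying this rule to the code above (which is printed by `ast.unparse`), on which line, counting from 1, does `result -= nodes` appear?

8

Transformed code:
elems = nodes
for speed in nodes:
    elems *= nodes
result = set()
for cap in nodes:
    if elems <= elems:
        result.add(cap)
result -= nodes
if speed >= elems:
    print(result)
    emit(20)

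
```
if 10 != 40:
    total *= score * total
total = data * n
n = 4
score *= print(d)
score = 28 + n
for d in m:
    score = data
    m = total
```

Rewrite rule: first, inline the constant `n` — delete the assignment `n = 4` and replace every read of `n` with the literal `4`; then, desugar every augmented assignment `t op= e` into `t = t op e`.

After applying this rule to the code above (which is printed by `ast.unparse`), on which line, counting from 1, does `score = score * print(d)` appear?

4

Transformed code:
if 10 != 40:
    total = total * (score * total)
total = data * 4
score = score * print(d)
score = 28 + 4
for d in m:
    score = data
    m = total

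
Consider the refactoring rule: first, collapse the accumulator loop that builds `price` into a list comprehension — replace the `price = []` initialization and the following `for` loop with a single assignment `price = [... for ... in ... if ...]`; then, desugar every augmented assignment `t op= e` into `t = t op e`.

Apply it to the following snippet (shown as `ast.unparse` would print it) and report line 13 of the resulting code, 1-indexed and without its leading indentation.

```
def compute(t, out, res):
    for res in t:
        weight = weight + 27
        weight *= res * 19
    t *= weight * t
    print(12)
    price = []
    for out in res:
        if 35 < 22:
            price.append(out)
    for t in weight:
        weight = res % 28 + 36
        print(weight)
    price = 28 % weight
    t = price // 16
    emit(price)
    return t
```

Transformed code:
def compute(t, out, res):
    for res in t:
        weight = weight + 27
        weight = weight * (res * 19)
    t = t * (weight * t)
    print(12)
    price = [out for out in res if 35 < 22]
    for t in weight:
        weight = res % 28 + 36
        print(weight)
    price = 28 % weight
    t = price // 16
    emit(price)
    return t

emit(price)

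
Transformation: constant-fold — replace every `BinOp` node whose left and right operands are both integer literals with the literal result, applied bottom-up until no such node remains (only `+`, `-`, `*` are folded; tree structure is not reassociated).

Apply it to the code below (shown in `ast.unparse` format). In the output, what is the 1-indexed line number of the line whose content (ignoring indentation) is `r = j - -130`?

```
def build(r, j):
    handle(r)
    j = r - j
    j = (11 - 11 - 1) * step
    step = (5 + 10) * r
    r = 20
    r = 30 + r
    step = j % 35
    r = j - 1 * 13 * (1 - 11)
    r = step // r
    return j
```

9

Transformed code:
def build(r, j):
    handle(r)
    j = r - j
    j = -1 * step
    step = 15 * r
    r = 20
    r = 30 + r
    step = j % 35
    r = j - -130
    r = step // r
    return j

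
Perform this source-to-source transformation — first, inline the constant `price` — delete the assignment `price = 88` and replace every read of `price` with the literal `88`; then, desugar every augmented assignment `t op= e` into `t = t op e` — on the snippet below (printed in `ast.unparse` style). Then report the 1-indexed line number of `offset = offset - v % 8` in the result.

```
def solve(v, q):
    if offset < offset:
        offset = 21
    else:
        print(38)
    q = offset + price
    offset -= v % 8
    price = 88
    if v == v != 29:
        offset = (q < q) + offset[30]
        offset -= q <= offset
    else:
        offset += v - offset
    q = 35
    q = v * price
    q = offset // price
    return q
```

7

Transformed code:
def solve(v, q):
    if offset < offset:
        offset = 21
    else:
        print(38)
    q = offset + 88
    offset = offset - v % 8
    if v == v != 29:
        offset = (q < q) + offset[30]
        offset = offset - (q <= offset)
    else:
        offset = offset + (v - offset)
    q = 35
    q = v * 88
    q = offset // 88
    return q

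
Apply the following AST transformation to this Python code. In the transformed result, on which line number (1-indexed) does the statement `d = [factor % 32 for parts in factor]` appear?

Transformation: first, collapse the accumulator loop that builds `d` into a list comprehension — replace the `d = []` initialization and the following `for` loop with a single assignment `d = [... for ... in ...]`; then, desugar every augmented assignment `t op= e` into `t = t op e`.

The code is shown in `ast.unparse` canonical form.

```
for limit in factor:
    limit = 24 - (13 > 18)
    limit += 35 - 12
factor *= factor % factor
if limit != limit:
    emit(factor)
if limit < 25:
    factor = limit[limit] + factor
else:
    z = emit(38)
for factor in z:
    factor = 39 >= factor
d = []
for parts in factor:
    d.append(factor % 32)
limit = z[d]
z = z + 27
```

Transformed code:
for limit in factor:
    limit = 24 - (13 > 18)
    limit = limit + (35 - 12)
factor = factor * (factor % factor)
if limit != limit:
    emit(factor)
if limit < 25:
    factor = limit[limit] + factor
else:
    z = emit(38)
for factor in z:
    factor = 39 >= factor
d = [factor % 32 for parts in factor]
limit = z[d]
z = z + 27

13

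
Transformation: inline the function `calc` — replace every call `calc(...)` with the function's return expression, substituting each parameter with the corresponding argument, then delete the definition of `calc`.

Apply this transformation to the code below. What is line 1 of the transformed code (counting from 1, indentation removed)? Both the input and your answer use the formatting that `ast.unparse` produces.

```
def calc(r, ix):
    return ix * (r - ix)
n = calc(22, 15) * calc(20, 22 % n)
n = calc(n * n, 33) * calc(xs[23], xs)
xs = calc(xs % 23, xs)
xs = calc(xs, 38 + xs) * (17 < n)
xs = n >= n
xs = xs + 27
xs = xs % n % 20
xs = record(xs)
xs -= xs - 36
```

Transformed code:
n = 15 * (22 - 15) * (22 % n * (20 - 22 % n))
n = 33 * (n * n - 33) * (xs * (xs[23] - xs))
xs = xs * (xs % 23 - xs)
xs = (38 + xs) * (xs - (38 + xs)) * (17 < n)
xs = n >= n
xs = xs + 27
xs = xs % n % 20
xs = record(xs)
xs -= xs - 36

n = 15 * (22 - 15) * (22 % n * (20 - 22 % n))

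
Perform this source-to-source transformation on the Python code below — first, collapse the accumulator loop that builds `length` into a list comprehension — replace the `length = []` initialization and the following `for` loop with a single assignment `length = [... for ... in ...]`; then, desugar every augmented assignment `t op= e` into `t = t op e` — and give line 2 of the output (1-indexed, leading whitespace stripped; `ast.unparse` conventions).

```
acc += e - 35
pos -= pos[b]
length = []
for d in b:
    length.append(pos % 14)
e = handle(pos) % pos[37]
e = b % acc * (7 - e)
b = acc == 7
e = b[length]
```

Transformed code:
acc = acc + (e - 35)
pos = pos - pos[b]
length = [pos % 14 for d in b]
e = handle(pos) % pos[37]
e = b % acc * (7 - e)
b = acc == 7
e = b[length]

pos = pos - pos[b]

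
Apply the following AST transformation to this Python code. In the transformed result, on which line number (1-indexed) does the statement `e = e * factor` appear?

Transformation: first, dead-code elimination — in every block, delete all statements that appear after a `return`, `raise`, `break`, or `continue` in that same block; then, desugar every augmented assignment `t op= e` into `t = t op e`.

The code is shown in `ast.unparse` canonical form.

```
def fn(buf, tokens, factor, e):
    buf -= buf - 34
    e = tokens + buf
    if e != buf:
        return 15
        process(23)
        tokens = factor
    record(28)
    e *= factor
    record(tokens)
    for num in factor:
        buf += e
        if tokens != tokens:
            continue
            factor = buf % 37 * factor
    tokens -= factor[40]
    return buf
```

Transformed code:
def fn(buf, tokens, factor, e):
    buf = buf - (buf - 34)
    e = tokens + buf
    if e != buf:
        return 15
    record(28)
    e = e * factor
    record(tokens)
    for num in factor:
        buf = buf + e
        if tokens != tokens:
            continue
    tokens = tokens - factor[40]
    return buf

7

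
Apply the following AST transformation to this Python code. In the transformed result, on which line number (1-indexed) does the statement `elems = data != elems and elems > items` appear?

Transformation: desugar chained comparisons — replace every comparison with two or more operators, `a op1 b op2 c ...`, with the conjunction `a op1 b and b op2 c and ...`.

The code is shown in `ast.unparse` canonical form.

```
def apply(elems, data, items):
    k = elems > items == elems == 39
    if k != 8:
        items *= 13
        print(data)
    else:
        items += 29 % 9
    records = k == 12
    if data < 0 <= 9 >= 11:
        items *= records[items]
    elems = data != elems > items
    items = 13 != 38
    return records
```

Transformed code:
def apply(elems, data, items):
    k = elems > items and items == elems and (elems == 39)
    if k != 8:
        items *= 13
        print(data)
    else:
        items += 29 % 9
    records = k == 12
    if data < 0 and 0 <= 9 and (9 >= 11):
        items *= records[items]
    elems = data != elems and elems > items
    items = 13 != 38
    return records

11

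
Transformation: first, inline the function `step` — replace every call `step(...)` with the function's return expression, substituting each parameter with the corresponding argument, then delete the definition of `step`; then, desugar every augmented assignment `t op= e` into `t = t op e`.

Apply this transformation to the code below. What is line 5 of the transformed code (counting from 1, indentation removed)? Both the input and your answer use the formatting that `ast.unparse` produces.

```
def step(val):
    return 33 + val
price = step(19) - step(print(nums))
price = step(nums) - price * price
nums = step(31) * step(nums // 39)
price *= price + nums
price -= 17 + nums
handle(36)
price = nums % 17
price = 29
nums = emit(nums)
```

price = price - (17 + nums)

Transformed code:
price = 33 + 19 - (33 + print(nums))
price = 33 + nums - price * price
nums = (33 + 31) * (33 + nums // 39)
price = price * (price + nums)
price = price - (17 + nums)
handle(36)
price = nums % 17
price = 29
nums = emit(nums)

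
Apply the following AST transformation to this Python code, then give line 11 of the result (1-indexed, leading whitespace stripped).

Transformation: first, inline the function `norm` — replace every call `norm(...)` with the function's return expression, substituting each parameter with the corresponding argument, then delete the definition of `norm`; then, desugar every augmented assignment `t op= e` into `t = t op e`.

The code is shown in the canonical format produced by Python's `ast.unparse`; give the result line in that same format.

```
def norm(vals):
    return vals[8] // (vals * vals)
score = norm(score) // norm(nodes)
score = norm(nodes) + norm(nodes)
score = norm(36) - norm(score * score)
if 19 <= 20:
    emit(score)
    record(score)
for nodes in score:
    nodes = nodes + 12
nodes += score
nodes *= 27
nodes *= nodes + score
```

Transformed code:
score = score[8] // (score * score) // (nodes[8] // (nodes * nodes))
score = nodes[8] // (nodes * nodes) + nodes[8] // (nodes * nodes)
score = 36[8] // (36 * 36) - (score * score)[8] // (score * score * (score * score))
if 19 <= 20:
    emit(score)
    record(score)
for nodes in score:
    nodes = nodes + 12
nodes = nodes + score
nodes = nodes * 27
nodes = nodes * (nodes + score)

nodes = nodes * (nodes + score)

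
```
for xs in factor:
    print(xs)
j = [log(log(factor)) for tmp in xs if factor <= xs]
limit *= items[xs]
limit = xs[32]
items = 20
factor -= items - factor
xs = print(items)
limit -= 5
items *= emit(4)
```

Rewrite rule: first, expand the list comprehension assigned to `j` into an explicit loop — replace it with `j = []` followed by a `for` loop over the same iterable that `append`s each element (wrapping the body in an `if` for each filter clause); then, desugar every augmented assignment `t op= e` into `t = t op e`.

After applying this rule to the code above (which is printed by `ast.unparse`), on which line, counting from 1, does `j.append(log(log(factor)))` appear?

6

Transformed code:
for xs in factor:
    print(xs)
j = []
for tmp in xs:
    if factor <= xs:
        j.append(log(log(factor)))
limit = limit * items[xs]
limit = xs[32]
items = 20
factor = factor - (items - factor)
xs = print(items)
limit = limit - 5
items = items * emit(4)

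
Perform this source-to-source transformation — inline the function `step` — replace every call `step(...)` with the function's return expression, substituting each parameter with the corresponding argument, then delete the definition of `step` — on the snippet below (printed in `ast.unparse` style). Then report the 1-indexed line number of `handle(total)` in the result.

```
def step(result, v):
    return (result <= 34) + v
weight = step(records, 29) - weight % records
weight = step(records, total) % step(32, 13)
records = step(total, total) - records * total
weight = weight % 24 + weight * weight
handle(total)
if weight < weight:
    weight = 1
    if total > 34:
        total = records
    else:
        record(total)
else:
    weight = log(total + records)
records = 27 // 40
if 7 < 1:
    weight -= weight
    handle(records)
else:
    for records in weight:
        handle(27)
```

5

Transformed code:
weight = (records <= 34) + 29 - weight % records
weight = ((records <= 34) + total) % ((32 <= 34) + 13)
records = (total <= 34) + total - records * total
weight = weight % 24 + weight * weight
handle(total)
if weight < weight:
    weight = 1
    if total > 34:
        total = records
    else:
        record(total)
else:
    weight = log(total + records)
records = 27 // 40
if 7 < 1:
    weight -= weight
    handle(records)
else:
    for records in weight:
        handle(27)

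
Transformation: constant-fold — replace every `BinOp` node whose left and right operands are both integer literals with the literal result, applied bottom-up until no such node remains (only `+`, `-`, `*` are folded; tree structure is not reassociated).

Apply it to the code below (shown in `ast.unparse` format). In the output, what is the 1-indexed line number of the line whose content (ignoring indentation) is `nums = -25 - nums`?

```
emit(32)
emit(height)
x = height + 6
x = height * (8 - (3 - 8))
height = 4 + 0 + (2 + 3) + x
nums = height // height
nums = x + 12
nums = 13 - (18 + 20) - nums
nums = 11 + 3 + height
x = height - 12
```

Transformed code:
emit(32)
emit(height)
x = height + 6
x = height * 13
height = 9 + x
nums = height // height
nums = x + 12
nums = -25 - nums
nums = 14 + height
x = height - 12

8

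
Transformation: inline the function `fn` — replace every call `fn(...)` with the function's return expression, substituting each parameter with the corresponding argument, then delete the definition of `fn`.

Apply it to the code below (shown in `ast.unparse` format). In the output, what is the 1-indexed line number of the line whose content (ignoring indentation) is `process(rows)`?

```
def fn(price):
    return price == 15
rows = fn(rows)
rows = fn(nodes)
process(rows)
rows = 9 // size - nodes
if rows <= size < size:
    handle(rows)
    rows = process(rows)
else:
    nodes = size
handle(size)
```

3

Transformed code:
rows = rows == 15
rows = nodes == 15
process(rows)
rows = 9 // size - nodes
if rows <= size < size:
    handle(rows)
    rows = process(rows)
else:
    nodes = size
handle(size)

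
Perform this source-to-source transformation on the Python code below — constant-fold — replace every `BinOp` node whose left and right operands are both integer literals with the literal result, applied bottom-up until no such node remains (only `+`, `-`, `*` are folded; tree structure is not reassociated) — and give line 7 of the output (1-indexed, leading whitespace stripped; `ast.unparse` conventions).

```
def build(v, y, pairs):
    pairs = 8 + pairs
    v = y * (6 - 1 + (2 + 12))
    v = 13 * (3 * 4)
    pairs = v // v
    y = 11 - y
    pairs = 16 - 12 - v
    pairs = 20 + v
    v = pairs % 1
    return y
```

Transformed code:
def build(v, y, pairs):
    pairs = 8 + pairs
    v = y * 19
    v = 156
    pairs = v // v
    y = 11 - y
    pairs = 4 - v
    pairs = 20 + v
    v = pairs % 1
    return y

pairs = 4 - v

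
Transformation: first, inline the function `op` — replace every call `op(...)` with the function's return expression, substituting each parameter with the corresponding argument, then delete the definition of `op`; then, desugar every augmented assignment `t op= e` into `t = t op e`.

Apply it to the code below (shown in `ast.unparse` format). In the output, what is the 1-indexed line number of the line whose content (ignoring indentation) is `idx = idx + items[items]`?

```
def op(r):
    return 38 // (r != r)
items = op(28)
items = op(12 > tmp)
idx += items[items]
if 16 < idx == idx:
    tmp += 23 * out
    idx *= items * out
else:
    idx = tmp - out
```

3

Transformed code:
items = 38 // (28 != 28)
items = 38 // ((12 > tmp) != (12 > tmp))
idx = idx + items[items]
if 16 < idx == idx:
    tmp = tmp + 23 * out
    idx = idx * (items * out)
else:
    idx = tmp - out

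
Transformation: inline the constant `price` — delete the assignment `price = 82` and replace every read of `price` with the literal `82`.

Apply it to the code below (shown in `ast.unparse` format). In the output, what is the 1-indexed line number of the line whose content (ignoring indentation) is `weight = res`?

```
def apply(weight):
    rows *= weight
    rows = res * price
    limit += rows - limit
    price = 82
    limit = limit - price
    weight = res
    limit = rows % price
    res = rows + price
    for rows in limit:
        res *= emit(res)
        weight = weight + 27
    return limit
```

6

Transformed code:
def apply(weight):
    rows *= weight
    rows = res * 82
    limit += rows - limit
    limit = limit - 82
    weight = res
    limit = rows % 82
    res = rows + 82
    for rows in limit:
        res *= emit(res)
        weight = weight + 27
    return limit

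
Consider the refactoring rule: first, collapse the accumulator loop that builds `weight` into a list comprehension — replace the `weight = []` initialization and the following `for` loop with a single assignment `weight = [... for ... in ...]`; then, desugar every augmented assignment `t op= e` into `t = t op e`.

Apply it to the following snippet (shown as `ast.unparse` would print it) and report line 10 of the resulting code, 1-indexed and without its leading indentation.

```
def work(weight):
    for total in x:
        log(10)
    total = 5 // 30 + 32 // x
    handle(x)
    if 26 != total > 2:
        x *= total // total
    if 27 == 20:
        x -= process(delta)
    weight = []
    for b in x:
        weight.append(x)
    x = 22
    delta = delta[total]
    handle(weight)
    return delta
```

weight = [x for b in x]

Transformed code:
def work(weight):
    for total in x:
        log(10)
    total = 5 // 30 + 32 // x
    handle(x)
    if 26 != total > 2:
        x = x * (total // total)
    if 27 == 20:
        x = x - process(delta)
    weight = [x for b in x]
    x = 22
    delta = delta[total]
    handle(weight)
    return delta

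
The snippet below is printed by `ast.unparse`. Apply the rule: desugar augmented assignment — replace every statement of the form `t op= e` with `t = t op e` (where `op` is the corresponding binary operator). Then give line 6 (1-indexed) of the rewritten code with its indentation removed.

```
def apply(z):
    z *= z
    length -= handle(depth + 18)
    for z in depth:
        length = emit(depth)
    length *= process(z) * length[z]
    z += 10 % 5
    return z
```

Transformed code:
def apply(z):
    z = z * z
    length = length - handle(depth + 18)
    for z in depth:
        length = emit(depth)
    length = length * (process(z) * length[z])
    z = z + 10 % 5
    return z

length = length * (process(z) * length[z])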